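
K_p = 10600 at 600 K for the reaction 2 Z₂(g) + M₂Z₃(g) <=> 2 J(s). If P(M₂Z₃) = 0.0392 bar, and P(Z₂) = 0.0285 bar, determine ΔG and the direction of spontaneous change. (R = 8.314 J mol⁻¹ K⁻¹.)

(J is a pure solid — omitted from Q_p.)
Q_p = 1 / (P(Z₂)²·P(M₂Z₃)) = 1 / ((0.0285)²·(0.0392)) = 31400
ΔG = RT ln(Q_p/K_p) = (8.314 J mol⁻¹ K⁻¹)(600 K) × ln(31400/10600)
   = (4.988 kJ/mol)(1.086) = 5.42 kJ/mol
ΔG > 0, so the forward reaction is non-spontaneous (proceeds in reverse).

ΔG = 5.42 kJ/mol; the forward reaction is non-spontaneous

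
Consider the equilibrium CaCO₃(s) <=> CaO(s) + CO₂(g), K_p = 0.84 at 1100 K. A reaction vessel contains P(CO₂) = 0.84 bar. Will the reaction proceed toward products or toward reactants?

(CaCO₃, CaO are pure solids — omitted from Q_p.)
Q_p = P(CO₂) = 0.84
Q_p = 0.84 = K_p, so the system is already at equilibrium.

neither direction; the system is at equilibrium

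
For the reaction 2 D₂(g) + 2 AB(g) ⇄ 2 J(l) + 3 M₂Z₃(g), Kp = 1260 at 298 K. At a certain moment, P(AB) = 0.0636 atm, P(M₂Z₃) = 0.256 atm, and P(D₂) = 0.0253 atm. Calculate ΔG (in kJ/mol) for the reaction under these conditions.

(J is a pure liquid — omitted from Qp.)
Qp = P(M₂Z₃)³ / (P(D₂)²·P(AB)²) = (0.256)³ / ((0.0253)²·(0.0636)²) = 6480
ΔG = RT ln(Qp/Kp) = (8.314 J mol⁻¹ K⁻¹)(298 K) × ln(6480/1260)
   = (2.478 kJ/mol)(1.638) = 4.06 kJ/mol
ΔG > 0, so the forward reaction is non-spontaneous (proceeds in reverse).

ΔG = 4.06 kJ/mol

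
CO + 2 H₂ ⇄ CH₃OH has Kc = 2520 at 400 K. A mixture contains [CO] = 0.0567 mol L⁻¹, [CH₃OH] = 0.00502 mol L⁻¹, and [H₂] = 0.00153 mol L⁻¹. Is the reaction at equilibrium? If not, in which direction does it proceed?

toward reactants

Qc = [CH₃OH] / ([CO]·[H₂]²) = (0.00502) / ((0.0567)·(0.00153)²) = 37800
Qc = 37800 > Kc = 2520, so the reverse reaction proceeds.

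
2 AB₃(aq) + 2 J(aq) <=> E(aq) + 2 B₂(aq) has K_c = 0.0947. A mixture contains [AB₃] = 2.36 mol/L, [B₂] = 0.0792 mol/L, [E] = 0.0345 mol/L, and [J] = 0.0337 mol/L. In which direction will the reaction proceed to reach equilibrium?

in the forward direction

Q_c = [E]·[B₂]² / ([AB₃]²·[J]²) = (0.0345)·(0.0792)² / ((2.36)²·(0.0337)²) = 0.0342
Q_c = 0.0342 < K_c = 0.0947, so the forward reaction proceeds.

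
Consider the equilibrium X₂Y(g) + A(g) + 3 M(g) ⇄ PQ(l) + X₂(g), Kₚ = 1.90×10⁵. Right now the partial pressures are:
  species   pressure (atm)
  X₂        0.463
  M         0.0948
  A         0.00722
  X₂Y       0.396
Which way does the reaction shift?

neither direction; the system is at equilibrium

(PQ is a pure liquid — omitted from Qₚ.)
Qₚ = P(X₂) / (P(X₂Y)·P(A)·P(M)³) = (0.463) / ((0.396)·(0.00722)·(0.0948)³) = 1.90×10⁵
Qₚ = 1.90×10⁵ = Kₚ, so the system is already at equilibrium.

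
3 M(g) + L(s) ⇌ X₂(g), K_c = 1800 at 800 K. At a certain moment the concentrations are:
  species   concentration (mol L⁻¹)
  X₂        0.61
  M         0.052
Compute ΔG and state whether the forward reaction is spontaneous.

ΔG = 5.85 kJ/mol; the forward reaction is non-spontaneous

(L is a pure solid — omitted from Q_c.)
Q_c = [X₂] / [M]³ = (0.61) / (0.052)³ = 4340
ΔG = RT ln(Q_c/K_c) = (8.314 J mol⁻¹ K⁻¹)(800 K) × ln(4340/1800)
   = (6.651 kJ/mol)(0.8801) = 5.85 kJ/mol
ΔG > 0, so the forward reaction is non-spontaneous (proceeds in reverse).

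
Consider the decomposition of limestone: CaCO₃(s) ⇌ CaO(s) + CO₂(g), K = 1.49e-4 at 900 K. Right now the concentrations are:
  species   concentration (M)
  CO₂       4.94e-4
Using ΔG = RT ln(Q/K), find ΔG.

(CaCO₃, CaO are pure solids — omitted from Q.)
Q = [CO₂] = 4.94e-4
ΔG = RT ln(Q/K) = (8.314 J mol⁻¹ K⁻¹)(900 K) × ln(4.94e-4/1.49e-4)
   = (7.483 kJ/mol)(1.199) = 8.97 kJ/mol
ΔG > 0, so the forward reaction is non-spontaneous (proceeds in reverse).

ΔG = 8.97 kJ/mol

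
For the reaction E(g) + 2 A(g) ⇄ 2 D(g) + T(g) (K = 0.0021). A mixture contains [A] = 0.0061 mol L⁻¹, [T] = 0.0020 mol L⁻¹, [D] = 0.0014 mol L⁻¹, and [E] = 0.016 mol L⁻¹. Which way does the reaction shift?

Q = [D]²·[T] / ([E]·[A]²) = (0.0014)²·(0.0020) / ((0.016)·(0.0061)²) = 0.0066
Q = 0.0066 > K = 0.0021, so the reverse reaction proceeds.

reverse (toward reactants)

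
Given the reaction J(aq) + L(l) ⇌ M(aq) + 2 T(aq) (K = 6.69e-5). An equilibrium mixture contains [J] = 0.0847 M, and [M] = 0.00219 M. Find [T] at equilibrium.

(L is a pure liquid — omitted from K.)
At equilibrium, K = [M]·[T]² / [J] = 6.69e-5.
(0.00219)·([T])² / (0.0847) = 6.69e-5
[T]² = 0.00259 ⇒ [T] = 0.0509 M

[T] = 0.0509 M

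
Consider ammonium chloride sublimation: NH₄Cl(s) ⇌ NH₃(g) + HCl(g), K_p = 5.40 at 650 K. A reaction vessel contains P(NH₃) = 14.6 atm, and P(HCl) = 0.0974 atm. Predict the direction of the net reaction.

to the right

(NH₄Cl is a pure solid — omitted from Q_p.)
Q_p = P(NH₃)·P(HCl) = (14.6)·(0.0974) = 1.42
Q_p = 1.42 < K_p = 5.40, so the forward reaction proceeds.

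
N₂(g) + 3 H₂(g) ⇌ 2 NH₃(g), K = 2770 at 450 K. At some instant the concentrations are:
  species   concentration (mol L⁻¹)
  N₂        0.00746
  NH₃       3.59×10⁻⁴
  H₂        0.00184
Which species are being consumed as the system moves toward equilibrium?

Q = [NH₃]² / ([N₂]·[H₂]³) = (3.59×10⁻⁴)² / ((0.00746)·(0.00184)³) = 2770
Q = 2770 = K; the system is at equilibrium.

none (at equilibrium)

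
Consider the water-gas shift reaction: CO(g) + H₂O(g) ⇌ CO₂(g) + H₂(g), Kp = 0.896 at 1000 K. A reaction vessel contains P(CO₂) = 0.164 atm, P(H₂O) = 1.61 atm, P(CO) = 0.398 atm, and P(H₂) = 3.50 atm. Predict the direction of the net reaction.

neither direction; the system is at equilibrium

Qp = P(CO₂)·P(H₂) / (P(CO)·P(H₂O)) = (0.164)·(3.50) / ((0.398)·(1.61)) = 0.896
Qp = 0.896 = Kp, so the system is already at equilibrium.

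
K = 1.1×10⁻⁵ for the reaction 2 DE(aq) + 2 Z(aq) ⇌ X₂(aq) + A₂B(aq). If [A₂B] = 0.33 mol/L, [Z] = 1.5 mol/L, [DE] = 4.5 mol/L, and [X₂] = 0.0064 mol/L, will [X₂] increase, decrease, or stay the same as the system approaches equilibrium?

decrease

Q = [X₂]·[A₂B] / ([DE]²·[Z]²) = (0.0064)·(0.33) / ((4.5)²·(1.5)²) = 4.6×10⁻⁵
Q = 4.6×10⁻⁵ > K = 1.1×10⁻⁵: net reverse reaction.
X₂ is a product, so it decreases.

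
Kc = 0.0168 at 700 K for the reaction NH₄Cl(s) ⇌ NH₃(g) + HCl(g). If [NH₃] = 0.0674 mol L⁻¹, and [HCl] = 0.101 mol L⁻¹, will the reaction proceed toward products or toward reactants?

(NH₄Cl is a pure solid — omitted from Qc.)
Qc = [NH₃]·[HCl] = (0.0674)·(0.101) = 0.00681
Qc = 0.00681 < Kc = 0.0168, so the forward reaction proceeds.

forward (toward products)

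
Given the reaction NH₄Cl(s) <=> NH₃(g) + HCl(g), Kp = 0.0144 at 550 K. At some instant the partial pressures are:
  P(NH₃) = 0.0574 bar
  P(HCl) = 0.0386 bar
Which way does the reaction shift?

(NH₄Cl is a pure solid — omitted from Qp.)
Qp = P(NH₃)·P(HCl) = (0.0574)·(0.0386) = 0.00222
Qp = 0.00222 < Kp = 0.0144, so the forward reaction proceeds.

to the right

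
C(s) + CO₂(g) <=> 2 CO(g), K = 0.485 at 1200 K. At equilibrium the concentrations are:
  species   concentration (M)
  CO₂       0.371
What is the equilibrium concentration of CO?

(C is a pure solid — omitted from K.)
At equilibrium, K = [CO]² / [CO₂] = 0.485.
([CO])² / (0.371) = 0.485
[CO]² = 0.180 ⇒ [CO] = 0.424 M

[CO] = 0.424 M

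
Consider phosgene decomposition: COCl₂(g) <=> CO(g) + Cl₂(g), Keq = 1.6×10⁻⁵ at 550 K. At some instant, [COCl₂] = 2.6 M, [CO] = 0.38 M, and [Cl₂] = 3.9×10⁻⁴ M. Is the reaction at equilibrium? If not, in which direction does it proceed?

Q = [CO]·[Cl₂] / [COCl₂] = (0.38)·(3.9×10⁻⁴) / (2.6) = 5.7×10⁻⁵
Q = 5.7×10⁻⁵ > Keq = 1.6×10⁻⁵, so the reverse reaction proceeds.

in the reverse direction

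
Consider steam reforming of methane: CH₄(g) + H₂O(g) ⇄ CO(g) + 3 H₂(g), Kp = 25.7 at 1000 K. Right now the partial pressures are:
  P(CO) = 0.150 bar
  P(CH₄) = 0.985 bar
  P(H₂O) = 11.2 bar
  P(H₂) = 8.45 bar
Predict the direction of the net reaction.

in the forward direction

Qp = P(CO)·P(H₂)³ / (P(CH₄)·P(H₂O)) = (0.150)·(8.45)³ / ((0.985)·(11.2)) = 8.20
Qp = 8.20 < Kp = 25.7, so the forward reaction proceeds.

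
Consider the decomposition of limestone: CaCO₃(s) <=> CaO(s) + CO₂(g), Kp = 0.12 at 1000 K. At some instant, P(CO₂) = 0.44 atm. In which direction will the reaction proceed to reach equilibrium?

(CaCO₃, CaO are pure solids — omitted from Qp.)
Qp = P(CO₂) = 0.44
Qp = 0.44 > Kp = 0.12, so the reverse reaction proceeds.

reverse (toward reactants)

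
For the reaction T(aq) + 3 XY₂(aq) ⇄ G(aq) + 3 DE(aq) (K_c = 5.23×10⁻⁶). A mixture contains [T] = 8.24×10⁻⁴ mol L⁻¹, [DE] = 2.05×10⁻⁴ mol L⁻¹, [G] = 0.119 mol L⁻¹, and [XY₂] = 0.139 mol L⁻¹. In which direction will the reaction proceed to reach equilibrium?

in the forward direction

Q_c = [G]·[DE]³ / ([T]·[XY₂]³) = (0.119)·(2.05×10⁻⁴)³ / ((8.24×10⁻⁴)·(0.139)³) = 4.63×10⁻⁷
Q_c = 4.63×10⁻⁷ < K_c = 5.23×10⁻⁶, so the forward reaction proceeds.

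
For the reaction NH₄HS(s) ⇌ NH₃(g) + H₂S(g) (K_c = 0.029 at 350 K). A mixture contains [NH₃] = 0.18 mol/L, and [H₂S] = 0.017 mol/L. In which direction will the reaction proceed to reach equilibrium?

(NH₄HS is a pure solid — omitted from Q_c.)
Q_c = [NH₃]·[H₂S] = (0.18)·(0.017) = 0.0031
Q_c = 0.0031 < K_c = 0.029, so the forward reaction proceeds.

to the right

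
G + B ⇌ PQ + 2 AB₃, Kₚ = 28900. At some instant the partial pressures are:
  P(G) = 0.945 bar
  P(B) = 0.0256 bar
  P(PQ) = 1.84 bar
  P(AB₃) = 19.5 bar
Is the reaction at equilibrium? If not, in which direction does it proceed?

Qₚ = P(PQ)·P(AB₃)² / (P(G)·P(B)) = (1.84)·(19.5)² / ((0.945)·(0.0256)) = 28900
Qₚ = 28900 = Kₚ, so the system is already at equilibrium.

at equilibrium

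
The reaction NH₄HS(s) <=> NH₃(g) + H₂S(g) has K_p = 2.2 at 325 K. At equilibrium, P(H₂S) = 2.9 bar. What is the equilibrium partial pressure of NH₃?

(NH₄HS is a pure solid — omitted from K_p.)
At equilibrium, K_p = P(NH₃)·P(H₂S) = 2.2.
(P(NH₃))·(2.9) = 2.2
P(NH₃) = 0.759 = 0.76 bar

P(NH₃) = 0.76 bar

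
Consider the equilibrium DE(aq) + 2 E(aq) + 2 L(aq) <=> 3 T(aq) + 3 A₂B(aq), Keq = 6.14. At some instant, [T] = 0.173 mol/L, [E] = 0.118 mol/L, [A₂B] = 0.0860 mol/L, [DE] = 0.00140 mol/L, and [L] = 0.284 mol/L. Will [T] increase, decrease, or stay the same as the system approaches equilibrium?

increase

Q = [T]³·[A₂B]³ / ([DE]·[E]²·[L]²) = (0.173)³·(0.0860)³ / ((0.00140)·(0.118)²·(0.284)²) = 2.09
Q = 2.09 < Keq = 6.14: net forward reaction.
T is a product, so it increases.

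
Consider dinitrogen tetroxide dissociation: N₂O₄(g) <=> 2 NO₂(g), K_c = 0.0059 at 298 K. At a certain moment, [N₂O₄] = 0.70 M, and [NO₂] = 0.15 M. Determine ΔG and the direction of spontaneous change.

ΔG = 4.20 kJ/mol; the forward reaction is non-spontaneous

Q_c = [NO₂]² / [N₂O₄] = (0.15)² / (0.70) = 0.0321
ΔG = RT ln(Q_c/K_c) = (8.314 J mol⁻¹ K⁻¹)(298 K) × ln(0.0321/0.0059)
   = (2.478 kJ/mol)(1.694) = 4.20 kJ/mol
ΔG > 0, so the forward reaction is non-spontaneous (proceeds in reverse).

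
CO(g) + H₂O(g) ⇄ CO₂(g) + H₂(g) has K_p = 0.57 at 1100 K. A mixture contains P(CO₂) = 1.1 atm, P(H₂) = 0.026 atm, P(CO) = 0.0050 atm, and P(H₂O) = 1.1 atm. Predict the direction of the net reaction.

in the reverse direction

Q_p = P(CO₂)·P(H₂) / (P(CO)·P(H₂O)) = (1.1)·(0.026) / ((0.0050)·(1.1)) = 5.2
Q_p = 5.2 > K_p = 0.57, so the reverse reaction proceeds.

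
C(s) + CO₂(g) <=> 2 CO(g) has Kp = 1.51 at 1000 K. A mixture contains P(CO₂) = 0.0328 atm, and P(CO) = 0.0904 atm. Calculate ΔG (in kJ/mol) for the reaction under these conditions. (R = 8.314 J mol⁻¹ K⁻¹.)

ΔG = -15.0 kJ/mol

(C is a pure solid — omitted from Qp.)
Qp = P(CO)² / P(CO₂) = (0.0904)² / (0.0328) = 0.249
ΔG = RT ln(Qp/Kp) = (8.314 J mol⁻¹ K⁻¹)(1000 K) × ln(0.249/1.51)
   = (8.314 kJ/mol)(-1.802) = -15.0 kJ/mol
ΔG < 0, so the forward reaction is spontaneous (proceeds forward).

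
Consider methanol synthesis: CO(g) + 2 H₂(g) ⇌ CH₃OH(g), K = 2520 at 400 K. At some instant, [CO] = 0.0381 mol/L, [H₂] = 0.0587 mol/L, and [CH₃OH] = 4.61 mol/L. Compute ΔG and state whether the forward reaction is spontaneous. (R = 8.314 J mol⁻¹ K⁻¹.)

ΔG = 8.76 kJ/mol; the forward reaction is non-spontaneous

Q = [CH₃OH] / ([CO]·[H₂]²) = (4.61) / ((0.0381)·(0.0587)²) = 35100
ΔG = RT ln(Q/K) = (8.314 J mol⁻¹ K⁻¹)(400 K) × ln(35100/2520)
   = (3.326 kJ/mol)(2.634) = 8.76 kJ/mol
ΔG > 0, so the forward reaction is non-spontaneous (proceeds in reverse).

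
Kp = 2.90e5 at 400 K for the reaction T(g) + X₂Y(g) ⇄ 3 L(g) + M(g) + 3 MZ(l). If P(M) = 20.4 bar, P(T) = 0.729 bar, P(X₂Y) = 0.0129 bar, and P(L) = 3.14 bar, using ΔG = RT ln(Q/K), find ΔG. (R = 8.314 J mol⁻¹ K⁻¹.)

ΔG = -4.86 kJ/mol

(MZ is a pure liquid — omitted from Qp.)
Qp = P(L)³·P(M) / (P(T)·P(X₂Y)) = (3.14)³·(20.4) / ((0.729)·(0.0129)) = 67200
ΔG = RT ln(Qp/Kp) = (8.314 J mol⁻¹ K⁻¹)(400 K) × ln(67200/2.90e5)
   = (3.326 kJ/mol)(-1.462) = -4.86 kJ/mol
ΔG < 0, so the forward reaction is spontaneous (proceeds forward).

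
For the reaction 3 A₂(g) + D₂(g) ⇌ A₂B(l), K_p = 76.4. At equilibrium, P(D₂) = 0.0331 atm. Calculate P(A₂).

P(A₂) = 0.734 atm

(A₂B is a pure liquid — omitted from K_p.)
At equilibrium, K_p = 1 / (P(A₂)³·P(D₂)) = 76.4.
1 / ((P(A₂))³·(0.0331)) = 76.4
P(A₂)³ = 0.395 ⇒ P(A₂) = 0.734 atm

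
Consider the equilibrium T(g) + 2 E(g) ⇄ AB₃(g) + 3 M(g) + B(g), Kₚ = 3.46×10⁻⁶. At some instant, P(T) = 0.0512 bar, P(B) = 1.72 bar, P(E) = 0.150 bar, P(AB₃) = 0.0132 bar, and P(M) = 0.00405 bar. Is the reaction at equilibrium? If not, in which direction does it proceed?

forward (toward products)

Qₚ = P(AB₃)·P(M)³·P(B) / (P(T)·P(E)²) = (0.0132)·(0.00405)³·(1.72) / ((0.0512)·(0.150)²) = 1.31×10⁻⁶
Qₚ = 1.31×10⁻⁶ < Kₚ = 3.46×10⁻⁶, so the forward reaction proceeds.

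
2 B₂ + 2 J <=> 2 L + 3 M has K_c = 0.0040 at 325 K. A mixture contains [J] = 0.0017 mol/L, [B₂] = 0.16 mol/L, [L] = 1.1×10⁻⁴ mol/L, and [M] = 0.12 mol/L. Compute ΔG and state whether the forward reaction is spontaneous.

Q_c = [L]²·[M]³ / ([B₂]²·[J]²) = (1.1×10⁻⁴)²·(0.12)³ / ((0.16)²·(0.0017)²) = 2.83×10⁻⁴
ΔG = RT ln(Q_c/K_c) = (8.314 J mol⁻¹ K⁻¹)(325 K) × ln(2.83×10⁻⁴/0.0040)
   = (2.702 kJ/mol)(-2.649) = -7.16 kJ/mol
ΔG < 0, so the forward reaction is spontaneous (proceeds forward).

ΔG = -7.16 kJ/mol; the forward reaction is spontaneous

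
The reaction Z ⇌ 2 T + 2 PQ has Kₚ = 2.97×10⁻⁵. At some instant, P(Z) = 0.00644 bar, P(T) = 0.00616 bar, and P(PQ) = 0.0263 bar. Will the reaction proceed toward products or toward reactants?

Qₚ = P(T)²·P(PQ)² / P(Z) = (0.00616)²·(0.0263)² / (0.00644) = 4.08×10⁻⁶
Qₚ = 4.08×10⁻⁶ < Kₚ = 2.97×10⁻⁵, so the forward reaction proceeds.

forward (toward products)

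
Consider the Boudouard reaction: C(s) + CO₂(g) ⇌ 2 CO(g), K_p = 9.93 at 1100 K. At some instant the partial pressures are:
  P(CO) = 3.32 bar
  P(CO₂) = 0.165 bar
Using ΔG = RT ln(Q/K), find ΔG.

(C is a pure solid — omitted from Q_p.)
Q_p = P(CO)² / P(CO₂) = (3.32)² / (0.165) = 66.8
ΔG = RT ln(Q_p/K_p) = (8.314 J mol⁻¹ K⁻¹)(1100 K) × ln(66.8/9.93)
   = (9.145 kJ/mol)(1.906) = 17.4 kJ/mol
ΔG > 0, so the forward reaction is non-spontaneous (proceeds in reverse).

ΔG = 17.4 kJ/mol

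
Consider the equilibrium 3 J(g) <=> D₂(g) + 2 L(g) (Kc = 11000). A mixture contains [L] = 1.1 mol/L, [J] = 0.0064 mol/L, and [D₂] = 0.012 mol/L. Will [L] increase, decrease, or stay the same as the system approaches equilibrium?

Qc = [D₂]·[L]² / [J]³ = (0.012)·(1.1)² / (0.0064)³ = 55000
Qc = 55000 > Kc = 11000: net reverse reaction.
L is a product, so it decreases.

decrease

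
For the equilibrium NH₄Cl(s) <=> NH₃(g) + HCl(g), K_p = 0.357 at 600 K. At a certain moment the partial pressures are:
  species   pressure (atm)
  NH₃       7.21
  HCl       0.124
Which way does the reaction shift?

to the left

(NH₄Cl is a pure solid — omitted from Q_p.)
Q_p = P(NH₃)·P(HCl) = (7.21)·(0.124) = 0.894
Q_p = 0.894 > K_p = 0.357, so the reverse reaction proceeds.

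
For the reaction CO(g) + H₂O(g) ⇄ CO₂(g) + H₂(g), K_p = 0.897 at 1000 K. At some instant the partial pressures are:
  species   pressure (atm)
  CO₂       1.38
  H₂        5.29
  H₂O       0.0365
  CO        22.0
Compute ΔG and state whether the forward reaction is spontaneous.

Q_p = P(CO₂)·P(H₂) / (P(CO)·P(H₂O)) = (1.38)·(5.29) / ((22.0)·(0.0365)) = 9.09
ΔG = RT ln(Q_p/K_p) = (8.314 J mol⁻¹ K⁻¹)(1000 K) × ln(9.09/0.897)
   = (8.314 kJ/mol)(2.316) = 19.3 kJ/mol
ΔG > 0, so the forward reaction is non-spontaneous (proceeds in reverse).

ΔG = 19.3 kJ/mol; the forward reaction is non-spontaneous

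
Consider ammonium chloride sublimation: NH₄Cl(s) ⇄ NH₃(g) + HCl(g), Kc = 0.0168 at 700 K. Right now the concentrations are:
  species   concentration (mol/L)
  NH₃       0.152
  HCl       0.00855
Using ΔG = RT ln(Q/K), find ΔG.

(NH₄Cl is a pure solid — omitted from Qc.)
Qc = [NH₃]·[HCl] = (0.152)·(0.00855) = 0.00130
ΔG = RT ln(Qc/Kc) = (8.314 J mol⁻¹ K⁻¹)(700 K) × ln(0.00130/0.0168)
   = (5.820 kJ/mol)(-2.559) = -14.9 kJ/mol
ΔG < 0, so the forward reaction is spontaneous (proceeds forward).

ΔG = -14.9 kJ/mol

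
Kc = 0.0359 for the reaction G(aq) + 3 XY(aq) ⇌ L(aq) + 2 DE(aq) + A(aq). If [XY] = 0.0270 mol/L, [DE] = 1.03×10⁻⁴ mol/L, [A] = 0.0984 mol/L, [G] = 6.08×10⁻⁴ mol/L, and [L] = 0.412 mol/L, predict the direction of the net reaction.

Qc = [L]·[DE]²·[A] / ([G]·[XY]³) = (0.412)·(1.03×10⁻⁴)²·(0.0984) / ((6.08×10⁻⁴)·(0.0270)³) = 0.0359
Qc = 0.0359 = Kc, so the system is already at equilibrium.

at equilibrium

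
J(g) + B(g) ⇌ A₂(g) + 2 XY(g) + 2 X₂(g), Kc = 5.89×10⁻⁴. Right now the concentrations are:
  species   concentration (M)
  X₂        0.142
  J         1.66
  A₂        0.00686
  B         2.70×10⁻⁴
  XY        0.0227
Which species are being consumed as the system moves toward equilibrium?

J, B (reactants)

Qc = [A₂]·[XY]²·[X₂]² / ([J]·[B]) = (0.00686)·(0.0227)²·(0.142)² / ((1.66)·(2.70×10⁻⁴)) = 1.59×10⁻⁴
Qc = 1.59×10⁻⁴ < Kc = 5.89×10⁻⁴: net forward reaction.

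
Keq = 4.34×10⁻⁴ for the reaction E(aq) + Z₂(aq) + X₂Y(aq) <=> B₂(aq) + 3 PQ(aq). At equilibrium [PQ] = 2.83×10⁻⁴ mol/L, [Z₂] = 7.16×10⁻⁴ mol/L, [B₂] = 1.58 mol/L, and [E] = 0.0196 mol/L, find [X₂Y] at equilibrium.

At equilibrium, Keq = [B₂]·[PQ]³ / ([E]·[Z₂]·[X₂Y]) = 4.34×10⁻⁴.
(1.58)·(2.83×10⁻⁴)³ / ((0.0196)·(7.16×10⁻⁴)·([X₂Y])) = 4.34×10⁻⁴
[X₂Y] = 0.00588 mol/L

[X₂Y] = 0.00588 mol/L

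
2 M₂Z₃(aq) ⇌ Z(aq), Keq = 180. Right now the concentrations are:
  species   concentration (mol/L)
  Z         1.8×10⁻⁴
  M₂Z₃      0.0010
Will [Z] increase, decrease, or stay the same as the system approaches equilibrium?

Q = [Z] / [M₂Z₃]² = (1.8×10⁻⁴) / (0.0010)² = 180
Q = 180 = Keq; the system is at equilibrium.

stay the same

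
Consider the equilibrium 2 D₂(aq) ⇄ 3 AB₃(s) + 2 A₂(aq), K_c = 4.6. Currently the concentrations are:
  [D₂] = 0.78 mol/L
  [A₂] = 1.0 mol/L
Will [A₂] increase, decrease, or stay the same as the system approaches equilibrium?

increase

(AB₃ is a pure solid — omitted from Q_c.)
Q_c = [A₂]² / [D₂]² = (1.0)² / (0.78)² = 1.6
Q_c = 1.6 < K_c = 4.6: net forward reaction.
A₂ is a product, so it increases.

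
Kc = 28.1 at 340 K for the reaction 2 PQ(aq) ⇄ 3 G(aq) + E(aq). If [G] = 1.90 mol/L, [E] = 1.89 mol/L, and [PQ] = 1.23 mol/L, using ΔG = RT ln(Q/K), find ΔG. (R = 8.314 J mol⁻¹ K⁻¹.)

ΔG = -3.36 kJ/mol

Qc = [G]³·[E] / [PQ]² = (1.90)³·(1.89) / (1.23)² = 8.57
ΔG = RT ln(Qc/Kc) = (8.314 J mol⁻¹ K⁻¹)(340 K) × ln(8.57/28.1)
   = (2.827 kJ/mol)(-1.188) = -3.36 kJ/mol
ΔG < 0, so the forward reaction is spontaneous (proceeds forward).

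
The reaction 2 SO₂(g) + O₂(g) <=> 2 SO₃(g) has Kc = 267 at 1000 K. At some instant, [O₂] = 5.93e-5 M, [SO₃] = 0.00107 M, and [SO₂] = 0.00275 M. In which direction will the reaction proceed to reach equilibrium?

to the left

Qc = [SO₃]² / ([SO₂]²·[O₂]) = (0.00107)² / ((0.00275)²·(5.93e-5)) = 2550
Qc = 2550 > Kc = 267, so the reverse reaction proceeds.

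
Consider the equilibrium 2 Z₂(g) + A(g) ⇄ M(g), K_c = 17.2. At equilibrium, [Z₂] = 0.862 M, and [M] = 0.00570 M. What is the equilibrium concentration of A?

[A] = 4.46e-4 M

At equilibrium, K_c = [M] / ([Z₂]²·[A]) = 17.2.
(0.00570) / ((0.862)²·([A])) = 17.2
[A] = 4.46e-4 M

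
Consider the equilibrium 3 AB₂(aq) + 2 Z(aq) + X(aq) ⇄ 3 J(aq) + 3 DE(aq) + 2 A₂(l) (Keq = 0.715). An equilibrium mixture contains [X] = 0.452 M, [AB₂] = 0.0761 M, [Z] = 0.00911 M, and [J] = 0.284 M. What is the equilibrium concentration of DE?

(A₂ is a pure liquid — omitted from Keq.)
At equilibrium, Keq = [J]³·[DE]³ / ([AB₂]³·[Z]²·[X]) = 0.715.
(0.284)³·([DE])³ / ((0.0761)³·(0.00911)²·(0.452)) = 0.715
[DE]³ = 5.16×10⁻⁷ ⇒ [DE] = 0.00802 M

[DE] = 0.00802 M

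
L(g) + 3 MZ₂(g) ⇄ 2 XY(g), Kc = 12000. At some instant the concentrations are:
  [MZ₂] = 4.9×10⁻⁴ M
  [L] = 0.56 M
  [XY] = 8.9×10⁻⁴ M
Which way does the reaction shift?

no net change (already at equilibrium)

Qc = [XY]² / ([L]·[MZ₂]³) = (8.9×10⁻⁴)² / ((0.56)·(4.9×10⁻⁴)³) = 12000
Qc = 12000 = Kc, so the system is already at equilibrium.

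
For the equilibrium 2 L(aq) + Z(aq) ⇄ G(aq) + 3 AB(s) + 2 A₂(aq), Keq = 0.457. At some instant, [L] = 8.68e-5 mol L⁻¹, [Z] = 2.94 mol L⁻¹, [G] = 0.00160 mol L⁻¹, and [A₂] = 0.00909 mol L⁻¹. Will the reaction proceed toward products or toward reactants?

reverse (toward reactants)

(AB is a pure solid — omitted from Q.)
Q = [G]·[A₂]² / ([L]²·[Z]) = (0.00160)·(0.00909)² / ((8.68e-5)²·(2.94)) = 5.97
Q = 5.97 > Keq = 0.457, so the reverse reaction proceeds.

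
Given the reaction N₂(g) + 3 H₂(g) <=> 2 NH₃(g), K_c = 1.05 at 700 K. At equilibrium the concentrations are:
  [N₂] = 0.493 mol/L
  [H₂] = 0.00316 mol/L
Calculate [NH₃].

At equilibrium, K_c = [NH₃]² / ([N₂]·[H₂]³) = 1.05.
([NH₃])² / ((0.493)·(0.00316)³) = 1.05
[NH₃]² = 1.63×10⁻⁸ ⇒ [NH₃] = 1.28×10⁻⁴ mol/L

[NH₃] = 1.28×10⁻⁴ mol/L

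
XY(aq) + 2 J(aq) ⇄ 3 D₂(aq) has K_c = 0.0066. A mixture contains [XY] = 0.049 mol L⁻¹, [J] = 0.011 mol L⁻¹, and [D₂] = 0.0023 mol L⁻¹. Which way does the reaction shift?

forward (toward products)

Q_c = [D₂]³ / ([XY]·[J]²) = (0.0023)³ / ((0.049)·(0.011)²) = 0.0021
Q_c = 0.0021 < K_c = 0.0066, so the forward reaction proceeds.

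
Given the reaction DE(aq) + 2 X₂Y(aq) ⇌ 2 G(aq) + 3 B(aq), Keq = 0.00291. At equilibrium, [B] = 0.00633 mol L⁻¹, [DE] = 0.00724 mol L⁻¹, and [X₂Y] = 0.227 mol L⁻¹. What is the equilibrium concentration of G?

At equilibrium, Keq = [G]²·[B]³ / ([DE]·[X₂Y]²) = 0.00291.
([G])²·(0.00633)³ / ((0.00724)·(0.227)²) = 0.00291
[G]² = 4.28 ⇒ [G] = 2.07 mol L⁻¹

[G] = 2.07 mol L⁻¹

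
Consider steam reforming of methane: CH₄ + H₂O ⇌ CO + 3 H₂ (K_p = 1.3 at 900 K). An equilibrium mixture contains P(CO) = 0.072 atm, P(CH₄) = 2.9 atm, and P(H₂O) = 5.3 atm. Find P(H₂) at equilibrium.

At equilibrium, K_p = P(CO)·P(H₂)³ / (P(CH₄)·P(H₂O)) = 1.3.
(0.072)·(P(H₂))³ / ((2.9)·(5.3)) = 1.3
P(H₂)³ = 278 ⇒ P(H₂) = 6.5 atm

P(H₂) = 6.5 atm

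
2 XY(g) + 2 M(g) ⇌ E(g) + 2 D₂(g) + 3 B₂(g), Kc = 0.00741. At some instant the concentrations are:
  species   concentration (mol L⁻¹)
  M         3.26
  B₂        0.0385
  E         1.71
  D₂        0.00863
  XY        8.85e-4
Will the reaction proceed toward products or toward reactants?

Qc = [E]·[D₂]²·[B₂]³ / ([XY]²·[M]²) = (1.71)·(0.00863)²·(0.0385)³ / ((8.85e-4)²·(3.26)²) = 8.73e-4
Qc = 8.73e-4 < Kc = 0.00741, so the forward reaction proceeds.

forward (toward products)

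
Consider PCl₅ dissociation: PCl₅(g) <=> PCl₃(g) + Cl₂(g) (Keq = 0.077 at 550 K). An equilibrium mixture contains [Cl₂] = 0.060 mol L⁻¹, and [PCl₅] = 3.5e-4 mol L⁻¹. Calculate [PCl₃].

[PCl₃] = 4.5e-4 mol L⁻¹

At equilibrium, Keq = [PCl₃]·[Cl₂] / [PCl₅] = 0.077.
([PCl₃])·(0.060) / (3.5e-4) = 0.077
[PCl₃] = 4.49e-4 = 4.5e-4 mol L⁻¹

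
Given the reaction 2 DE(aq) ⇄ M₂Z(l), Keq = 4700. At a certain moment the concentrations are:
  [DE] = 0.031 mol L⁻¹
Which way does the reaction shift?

forward (toward products)

(M₂Z is a pure liquid — omitted from Q.)
Q = 1 / [DE]² = 1 / (0.031)² = 1000
Q = 1000 < Keq = 4700, so the forward reaction proceeds.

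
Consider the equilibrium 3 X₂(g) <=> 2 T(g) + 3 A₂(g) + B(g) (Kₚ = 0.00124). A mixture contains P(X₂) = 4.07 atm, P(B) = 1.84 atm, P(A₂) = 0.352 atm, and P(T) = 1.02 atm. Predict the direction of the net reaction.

neither direction; the system is at equilibrium

Qₚ = P(T)²·P(A₂)³·P(B) / P(X₂)³ = (1.02)²·(0.352)³·(1.84) / (4.07)³ = 0.00124
Qₚ = 0.00124 = Kₚ, so the system is already at equilibrium.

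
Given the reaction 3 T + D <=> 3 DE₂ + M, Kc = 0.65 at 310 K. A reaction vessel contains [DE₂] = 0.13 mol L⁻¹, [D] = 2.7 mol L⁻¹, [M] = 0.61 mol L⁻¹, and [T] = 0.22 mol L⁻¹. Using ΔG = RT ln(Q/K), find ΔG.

ΔG = -6.79 kJ/mol

Qc = [DE₂]³·[M] / ([T]³·[D]) = (0.13)³·(0.61) / ((0.22)³·(2.7)) = 0.0466
ΔG = RT ln(Qc/Kc) = (8.314 J mol⁻¹ K⁻¹)(310 K) × ln(0.0466/0.65)
   = (2.577 kJ/mol)(-2.635) = -6.79 kJ/mol
ΔG < 0, so the forward reaction is spontaneous (proceeds forward).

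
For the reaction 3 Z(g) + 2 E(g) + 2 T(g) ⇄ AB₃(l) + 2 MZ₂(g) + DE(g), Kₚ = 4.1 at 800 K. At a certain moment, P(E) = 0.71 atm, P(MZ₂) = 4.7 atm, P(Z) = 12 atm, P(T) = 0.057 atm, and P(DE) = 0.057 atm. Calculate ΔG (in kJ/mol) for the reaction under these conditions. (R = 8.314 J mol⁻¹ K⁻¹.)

(AB₃ is a pure liquid — omitted from Qₚ.)
Qₚ = P(MZ₂)²·P(DE) / (P(Z)³·P(E)²·P(T)²) = (4.7)²·(0.057) / ((12)³·(0.71)²·(0.057)²) = 0.445
ΔG = RT ln(Qₚ/Kₚ) = (8.314 J mol⁻¹ K⁻¹)(800 K) × ln(0.445/4.1)
   = (6.651 kJ/mol)(-2.221) = -14.8 kJ/mol
ΔG < 0, so the forward reaction is spontaneous (proceeds forward).

ΔG = -14.8 kJ/mol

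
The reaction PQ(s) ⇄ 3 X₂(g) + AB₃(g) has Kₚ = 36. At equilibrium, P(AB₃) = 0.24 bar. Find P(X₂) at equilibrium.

P(X₂) = 5.3 bar

(PQ is a pure solid — omitted from Kₚ.)
At equilibrium, Kₚ = P(X₂)³·P(AB₃) = 36.
(P(X₂))³·(0.24) = 36
P(X₂)³ = 150 ⇒ P(X₂) = 5.3 bar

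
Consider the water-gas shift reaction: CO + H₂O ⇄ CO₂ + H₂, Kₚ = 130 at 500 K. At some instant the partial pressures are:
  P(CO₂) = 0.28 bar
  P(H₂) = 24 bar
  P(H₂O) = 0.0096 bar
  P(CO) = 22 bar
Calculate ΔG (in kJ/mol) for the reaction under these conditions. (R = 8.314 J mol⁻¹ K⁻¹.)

Qₚ = P(CO₂)·P(H₂) / (P(CO)·P(H₂O)) = (0.28)·(24) / ((22)·(0.0096)) = 31.8
ΔG = RT ln(Qₚ/Kₚ) = (8.314 J mol⁻¹ K⁻¹)(500 K) × ln(31.8/130)
   = (4.157 kJ/mol)(-1.408) = -5.85 kJ/mol
ΔG < 0, so the forward reaction is spontaneous (proceeds forward).

ΔG = -5.85 kJ/mol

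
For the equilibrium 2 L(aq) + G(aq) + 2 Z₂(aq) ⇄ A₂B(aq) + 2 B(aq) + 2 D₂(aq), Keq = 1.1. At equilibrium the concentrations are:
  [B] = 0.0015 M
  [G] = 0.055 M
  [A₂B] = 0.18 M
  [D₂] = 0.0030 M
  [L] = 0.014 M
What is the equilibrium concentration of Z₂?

[Z₂] = 5.5×10⁻⁴ M

At equilibrium, Keq = [A₂B]·[B]²·[D₂]² / ([L]²·[G]·[Z₂]²) = 1.1.
(0.18)·(0.0015)²·(0.0030)² / ((0.014)²·(0.055)·([Z₂])²) = 1.1
[Z₂]² = 3.07×10⁻⁷ ⇒ [Z₂] = 5.5×10⁻⁴ M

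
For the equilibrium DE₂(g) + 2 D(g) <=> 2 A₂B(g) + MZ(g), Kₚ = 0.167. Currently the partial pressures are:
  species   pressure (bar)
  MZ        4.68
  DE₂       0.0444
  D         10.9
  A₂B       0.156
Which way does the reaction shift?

toward products

Qₚ = P(A₂B)²·P(MZ) / (P(DE₂)·P(D)²) = (0.156)²·(4.68) / ((0.0444)·(10.9)²) = 0.0216
Qₚ = 0.0216 < Kₚ = 0.167, so the forward reaction proceeds.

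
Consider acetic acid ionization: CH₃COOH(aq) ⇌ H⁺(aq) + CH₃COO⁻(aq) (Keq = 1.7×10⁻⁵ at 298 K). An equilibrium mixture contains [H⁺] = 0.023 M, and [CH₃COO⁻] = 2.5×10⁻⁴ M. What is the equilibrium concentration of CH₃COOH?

[CH₃COOH] = 0.34 M

At equilibrium, Keq = [H⁺]·[CH₃COO⁻] / [CH₃COOH] = 1.7×10⁻⁵.
(0.023)·(2.5×10⁻⁴) / ([CH₃COOH]) = 1.7×10⁻⁵
[CH₃COOH] = 0.338 = 0.34 M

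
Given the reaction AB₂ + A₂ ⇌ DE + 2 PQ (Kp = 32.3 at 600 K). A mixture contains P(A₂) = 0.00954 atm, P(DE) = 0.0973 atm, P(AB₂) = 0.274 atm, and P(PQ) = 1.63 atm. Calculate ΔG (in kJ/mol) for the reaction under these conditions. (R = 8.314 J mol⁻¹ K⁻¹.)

Qp = P(DE)·P(PQ)² / (P(AB₂)·P(A₂)) = (0.0973)·(1.63)² / ((0.274)·(0.00954)) = 98.9
ΔG = RT ln(Qp/Kp) = (8.314 J mol⁻¹ K⁻¹)(600 K) × ln(98.9/32.3)
   = (4.988 kJ/mol)(1.119) = 5.58 kJ/mol
ΔG > 0, so the forward reaction is non-spontaneous (proceeds in reverse).

ΔG = 5.58 kJ/mol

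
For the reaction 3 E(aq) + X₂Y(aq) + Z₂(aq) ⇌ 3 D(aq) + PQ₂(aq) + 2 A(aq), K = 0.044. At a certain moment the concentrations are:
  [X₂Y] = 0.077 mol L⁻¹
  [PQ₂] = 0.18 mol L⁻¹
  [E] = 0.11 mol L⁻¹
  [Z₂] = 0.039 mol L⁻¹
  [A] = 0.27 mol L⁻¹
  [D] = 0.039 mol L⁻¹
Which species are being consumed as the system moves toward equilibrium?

D, PQ₂, A (products)

Q = [D]³·[PQ₂]·[A]² / ([E]³·[X₂Y]·[Z₂]) = (0.039)³·(0.18)·(0.27)² / ((0.11)³·(0.077)·(0.039)) = 0.19
Q = 0.19 > K = 0.044: net reverse reaction.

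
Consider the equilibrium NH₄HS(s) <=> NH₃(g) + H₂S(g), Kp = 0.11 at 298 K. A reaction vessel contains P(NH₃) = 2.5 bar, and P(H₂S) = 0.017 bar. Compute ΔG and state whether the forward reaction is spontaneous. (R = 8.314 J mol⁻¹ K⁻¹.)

ΔG = -2.36 kJ/mol; the forward reaction is spontaneous

(NH₄HS is a pure solid — omitted from Qp.)
Qp = P(NH₃)·P(H₂S) = (2.5)·(0.017) = 0.0425
ΔG = RT ln(Qp/Kp) = (8.314 J mol⁻¹ K⁻¹)(298 K) × ln(0.0425/0.11)
   = (2.478 kJ/mol)(-0.9510) = -2.36 kJ/mol
ΔG < 0, so the forward reaction is spontaneous (proceeds forward).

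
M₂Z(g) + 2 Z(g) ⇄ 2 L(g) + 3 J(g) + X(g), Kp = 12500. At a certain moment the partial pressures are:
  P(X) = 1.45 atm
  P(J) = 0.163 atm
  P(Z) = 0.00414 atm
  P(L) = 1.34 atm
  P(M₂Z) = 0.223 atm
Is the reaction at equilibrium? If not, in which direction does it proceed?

Qp = P(L)²·P(J)³·P(X) / (P(M₂Z)·P(Z)²) = (1.34)²·(0.163)³·(1.45) / ((0.223)·(0.00414)²) = 2950
Qp = 2950 < Kp = 12500, so the forward reaction proceeds.

in the forward direction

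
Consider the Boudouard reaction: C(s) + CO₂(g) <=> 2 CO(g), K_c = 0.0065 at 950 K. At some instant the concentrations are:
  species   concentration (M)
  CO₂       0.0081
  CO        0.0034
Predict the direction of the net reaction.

(C is a pure solid — omitted from Q_c.)
Q_c = [CO]² / [CO₂] = (0.0034)² / (0.0081) = 0.0014
Q_c = 0.0014 < K_c = 0.0065, so the forward reaction proceeds.

toward products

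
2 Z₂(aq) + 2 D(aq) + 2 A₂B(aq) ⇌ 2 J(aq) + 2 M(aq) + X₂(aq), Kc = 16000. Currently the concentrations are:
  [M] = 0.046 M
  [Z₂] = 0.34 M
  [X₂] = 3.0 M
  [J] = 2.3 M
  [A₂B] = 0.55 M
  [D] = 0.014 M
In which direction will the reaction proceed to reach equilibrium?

forward (toward products)

Qc = [J]²·[M]²·[X₂] / ([Z₂]²·[D]²·[A₂B]²) = (2.3)²·(0.046)²·(3.0) / ((0.34)²·(0.014)²·(0.55)²) = 4900
Qc = 4900 < Kc = 16000, so the forward reaction proceeds.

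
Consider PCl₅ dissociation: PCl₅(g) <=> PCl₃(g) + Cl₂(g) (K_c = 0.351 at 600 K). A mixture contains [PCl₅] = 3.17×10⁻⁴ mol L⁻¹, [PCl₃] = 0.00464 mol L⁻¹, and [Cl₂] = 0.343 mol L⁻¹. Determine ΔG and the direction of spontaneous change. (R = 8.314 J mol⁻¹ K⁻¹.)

Q_c = [PCl₃]·[Cl₂] / [PCl₅] = (0.00464)·(0.343) / (3.17×10⁻⁴) = 5.02
ΔG = RT ln(Q_c/K_c) = (8.314 J mol⁻¹ K⁻¹)(600 K) × ln(5.02/0.351)
   = (4.988 kJ/mol)(2.660) = 13.3 kJ/mol
ΔG > 0, so the forward reaction is non-spontaneous (proceeds in reverse).

ΔG = 13.3 kJ/mol; the forward reaction is non-spontaneous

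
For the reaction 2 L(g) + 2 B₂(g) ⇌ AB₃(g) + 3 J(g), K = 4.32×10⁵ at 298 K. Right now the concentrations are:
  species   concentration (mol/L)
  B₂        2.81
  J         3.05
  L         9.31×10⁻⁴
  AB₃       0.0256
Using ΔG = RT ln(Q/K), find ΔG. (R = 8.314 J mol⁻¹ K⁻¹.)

ΔG = -3.48 kJ/mol

Q = [AB₃]·[J]³ / ([L]²·[B₂]²) = (0.0256)·(3.05)³ / ((9.31×10⁻⁴)²·(2.81)²) = 1.06×10⁵
ΔG = RT ln(Q/K) = (8.314 J mol⁻¹ K⁻¹)(298 K) × ln(1.06×10⁵/4.32×10⁵)
   = (2.478 kJ/mol)(-1.405) = -3.48 kJ/mol
ΔG < 0, so the forward reaction is spontaneous (proceeds forward).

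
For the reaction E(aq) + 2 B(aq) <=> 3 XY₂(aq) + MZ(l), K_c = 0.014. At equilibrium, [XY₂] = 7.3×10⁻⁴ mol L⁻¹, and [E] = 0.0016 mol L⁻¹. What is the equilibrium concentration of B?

(MZ is a pure liquid — omitted from K_c.)
At equilibrium, K_c = [XY₂]³ / ([E]·[B]²) = 0.014.
(7.3×10⁻⁴)³ / ((0.0016)·([B])²) = 0.014
[B]² = 1.74×10⁻⁵ ⇒ [B] = 0.0042 mol L⁻¹

[B] = 0.0042 mol L⁻¹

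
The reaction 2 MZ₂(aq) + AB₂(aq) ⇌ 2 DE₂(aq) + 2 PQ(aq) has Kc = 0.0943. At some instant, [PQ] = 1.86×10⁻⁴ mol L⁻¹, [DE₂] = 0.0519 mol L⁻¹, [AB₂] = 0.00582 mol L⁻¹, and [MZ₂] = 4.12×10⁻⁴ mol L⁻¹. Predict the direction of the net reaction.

neither direction; the system is at equilibrium

Qc = [DE₂]²·[PQ]² / ([MZ₂]²·[AB₂]) = (0.0519)²·(1.86×10⁻⁴)² / ((4.12×10⁻⁴)²·(0.00582)) = 0.0943
Qc = 0.0943 = Kc, so the system is already at equilibrium.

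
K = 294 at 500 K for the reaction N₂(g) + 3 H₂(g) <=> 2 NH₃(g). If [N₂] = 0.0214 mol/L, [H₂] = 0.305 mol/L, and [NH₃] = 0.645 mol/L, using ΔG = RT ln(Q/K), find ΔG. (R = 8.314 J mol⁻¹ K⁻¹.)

Q = [NH₃]² / ([N₂]·[H₂]³) = (0.645)² / ((0.0214)·(0.305)³) = 685
ΔG = RT ln(Q/K) = (8.314 J mol⁻¹ K⁻¹)(500 K) × ln(685/294)
   = (4.157 kJ/mol)(0.8458) = 3.52 kJ/mol
ΔG > 0, so the forward reaction is non-spontaneous (proceeds in reverse).

ΔG = 3.52 kJ/mol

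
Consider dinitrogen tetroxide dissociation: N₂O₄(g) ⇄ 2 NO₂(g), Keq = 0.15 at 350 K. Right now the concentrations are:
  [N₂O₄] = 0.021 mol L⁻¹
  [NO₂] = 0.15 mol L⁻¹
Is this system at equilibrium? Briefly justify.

no; Q > K, reaction proceeds in reverse

Q = [NO₂]² / [N₂O₄] = (0.15)² / (0.021) = 1.1
Q = 1.1 > Keq = 0.15: net reverse reaction.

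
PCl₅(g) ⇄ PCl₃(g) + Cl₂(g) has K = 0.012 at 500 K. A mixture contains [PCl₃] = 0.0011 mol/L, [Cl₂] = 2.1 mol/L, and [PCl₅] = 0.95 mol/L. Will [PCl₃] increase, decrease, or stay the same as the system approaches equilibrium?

Q = [PCl₃]·[Cl₂] / [PCl₅] = (0.0011)·(2.1) / (0.95) = 0.0024
Q = 0.0024 < K = 0.012: net forward reaction.
PCl₃ is a product, so it increases.

increase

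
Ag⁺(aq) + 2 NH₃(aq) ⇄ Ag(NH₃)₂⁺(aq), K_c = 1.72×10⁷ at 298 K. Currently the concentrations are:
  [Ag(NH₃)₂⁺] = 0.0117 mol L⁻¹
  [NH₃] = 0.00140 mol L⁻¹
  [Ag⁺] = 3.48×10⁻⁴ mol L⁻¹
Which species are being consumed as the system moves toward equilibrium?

Q_c = [Ag(NH₃)₂⁺] / ([Ag⁺]·[NH₃]²) = (0.0117) / ((3.48×10⁻⁴)·(0.00140)²) = 1.72×10⁷
Q_c = 1.72×10⁷ = K_c; the system is at equilibrium.

none (at equilibrium)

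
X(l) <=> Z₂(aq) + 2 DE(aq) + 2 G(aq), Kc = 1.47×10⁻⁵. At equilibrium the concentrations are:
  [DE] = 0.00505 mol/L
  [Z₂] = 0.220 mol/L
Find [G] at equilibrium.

(X is a pure liquid — omitted from Kc.)
At equilibrium, Kc = [Z₂]·[DE]²·[G]² = 1.47×10⁻⁵.
(0.220)·(0.00505)²·([G])² = 1.47×10⁻⁵
[G]² = 2.62 ⇒ [G] = 1.62 mol/L

[G] = 1.62 mol/L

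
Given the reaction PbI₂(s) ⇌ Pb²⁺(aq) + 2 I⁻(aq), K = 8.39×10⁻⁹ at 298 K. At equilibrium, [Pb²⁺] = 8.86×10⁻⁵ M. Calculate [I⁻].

[I⁻] = 0.00973 M

(PbI₂ is a pure solid — omitted from K.)
At equilibrium, K = [Pb²⁺]·[I⁻]² = 8.39×10⁻⁹.
(8.86×10⁻⁵)·([I⁻])² = 8.39×10⁻⁹
[I⁻]² = 9.47×10⁻⁵ ⇒ [I⁻] = 0.00973 M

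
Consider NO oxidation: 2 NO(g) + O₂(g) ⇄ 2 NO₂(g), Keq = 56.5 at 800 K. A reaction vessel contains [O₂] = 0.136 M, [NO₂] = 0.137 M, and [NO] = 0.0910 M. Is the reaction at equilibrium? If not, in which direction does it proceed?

Q = [NO₂]² / ([NO]²·[O₂]) = (0.137)² / ((0.0910)²·(0.136)) = 16.7
Q = 16.7 < Keq = 56.5, so the forward reaction proceeds.

toward products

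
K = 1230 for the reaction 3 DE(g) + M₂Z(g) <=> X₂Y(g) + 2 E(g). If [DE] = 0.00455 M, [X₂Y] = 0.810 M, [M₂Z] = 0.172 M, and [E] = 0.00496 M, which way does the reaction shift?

no net change (already at equilibrium)

Q = [X₂Y]·[E]² / ([DE]³·[M₂Z]) = (0.810)·(0.00496)² / ((0.00455)³·(0.172)) = 1230
Q = 1230 = K, so the system is already at equilibrium.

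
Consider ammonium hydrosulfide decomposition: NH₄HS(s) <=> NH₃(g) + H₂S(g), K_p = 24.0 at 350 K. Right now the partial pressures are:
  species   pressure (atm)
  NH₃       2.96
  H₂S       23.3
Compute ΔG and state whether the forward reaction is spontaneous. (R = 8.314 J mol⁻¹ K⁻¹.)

(NH₄HS is a pure solid — omitted from Q_p.)
Q_p = P(NH₃)·P(H₂S) = (2.96)·(23.3) = 69.0
ΔG = RT ln(Q_p/K_p) = (8.314 J mol⁻¹ K⁻¹)(350 K) × ln(69.0/24.0)
   = (2.910 kJ/mol)(1.056) = 3.07 kJ/mol
ΔG > 0, so the forward reaction is non-spontaneous (proceeds in reverse).

ΔG = 3.07 kJ/mol; the forward reaction is non-spontaneous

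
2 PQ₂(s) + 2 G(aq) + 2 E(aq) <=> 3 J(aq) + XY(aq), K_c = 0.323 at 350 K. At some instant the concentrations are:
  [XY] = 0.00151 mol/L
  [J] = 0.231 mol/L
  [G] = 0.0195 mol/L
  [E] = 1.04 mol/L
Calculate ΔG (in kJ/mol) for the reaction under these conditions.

ΔG = -5.72 kJ/mol

(PQ₂ is a pure solid — omitted from Q_c.)
Q_c = [J]³·[XY] / ([G]²·[E]²) = (0.231)³·(0.00151) / ((0.0195)²·(1.04)²) = 0.0453
ΔG = RT ln(Q_c/K_c) = (8.314 J mol⁻¹ K⁻¹)(350 K) × ln(0.0453/0.323)
   = (2.910 kJ/mol)(-1.964) = -5.72 kJ/mol
ΔG < 0, so the forward reaction is spontaneous (proceeds forward).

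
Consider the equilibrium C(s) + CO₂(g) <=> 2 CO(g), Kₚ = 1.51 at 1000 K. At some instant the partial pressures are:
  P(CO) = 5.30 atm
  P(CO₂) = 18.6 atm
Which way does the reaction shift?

neither direction; the system is at equilibrium

(C is a pure solid — omitted from Qₚ.)
Qₚ = P(CO)² / P(CO₂) = (5.30)² / (18.6) = 1.51
Qₚ = 1.51 = Kₚ, so the system is already at equilibrium.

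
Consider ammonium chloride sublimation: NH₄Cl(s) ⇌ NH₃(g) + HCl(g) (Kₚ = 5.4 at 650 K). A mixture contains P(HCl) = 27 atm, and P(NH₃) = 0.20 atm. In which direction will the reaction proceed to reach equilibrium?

(NH₄Cl is a pure solid — omitted from Qₚ.)
Qₚ = P(NH₃)·P(HCl) = (0.20)·(27) = 5.4
Qₚ = 5.4 = Kₚ, so the system is already at equilibrium.

no net change (already at equilibrium)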